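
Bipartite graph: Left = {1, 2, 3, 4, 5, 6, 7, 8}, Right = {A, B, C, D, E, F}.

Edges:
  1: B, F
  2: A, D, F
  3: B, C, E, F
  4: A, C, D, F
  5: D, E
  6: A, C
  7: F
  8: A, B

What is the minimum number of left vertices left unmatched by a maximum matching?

One maximum matching: 1-B, 2-A, 3-E, 4-F, 5-D, 6-C.
The set {1, 2, 3, 4, 5, 6, 7, 8} has only 6 neighbours ({A, B, C, D, E, F}), so by Hall's theorem at most 6 of the 8 left vertices can be matched.
That matches 6 of the 8, leaving 2 unmatched; no matching can do better.

2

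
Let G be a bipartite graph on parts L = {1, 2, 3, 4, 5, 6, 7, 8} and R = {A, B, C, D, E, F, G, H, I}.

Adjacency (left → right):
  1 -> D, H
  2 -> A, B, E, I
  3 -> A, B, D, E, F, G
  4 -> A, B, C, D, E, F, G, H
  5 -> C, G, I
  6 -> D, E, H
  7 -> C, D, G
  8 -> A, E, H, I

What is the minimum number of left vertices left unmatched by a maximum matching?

A valid assignment of size 8: 1→H, 2→B, 3→E, 4→A, 5→C, 6→D, 7→G, 8→I.
This saturates every left vertex, so 8 is the maximum.
That matches 8 of the 8, leaving 0 unmatched; no matching can do better.

0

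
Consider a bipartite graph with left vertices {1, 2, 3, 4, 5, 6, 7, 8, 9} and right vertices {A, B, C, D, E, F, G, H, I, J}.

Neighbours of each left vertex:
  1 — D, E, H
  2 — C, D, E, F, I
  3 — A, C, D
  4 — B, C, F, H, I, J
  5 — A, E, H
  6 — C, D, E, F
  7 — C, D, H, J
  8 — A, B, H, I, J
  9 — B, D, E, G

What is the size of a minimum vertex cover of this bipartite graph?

9

{1, 2, 3, 4, 5, 6, 7, 8, 9} is a vertex cover of size 9: every edge has an endpoint in this set.
No smaller cover exists because 1–E, 2–I, 3–C, 4–J, 5–H, 6–F, 7–D, 8–A, 9–B is a matching of size 9, and a cover must include an endpoint of each of these disjoint edges (König's theorem).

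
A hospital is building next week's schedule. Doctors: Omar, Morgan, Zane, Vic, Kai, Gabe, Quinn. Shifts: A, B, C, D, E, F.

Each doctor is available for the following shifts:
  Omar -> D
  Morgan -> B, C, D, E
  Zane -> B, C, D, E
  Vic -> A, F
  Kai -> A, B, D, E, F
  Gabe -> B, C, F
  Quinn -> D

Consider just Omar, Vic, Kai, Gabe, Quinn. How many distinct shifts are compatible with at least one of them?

The union of neighbours of {Omar, Vic, Kai, Gabe, Quinn} is {A, B, C, D, E, F}, which has 6 elements.
Since |N(S)| = 6 ≥ |S| = 5, Hall's condition holds for this subset.

6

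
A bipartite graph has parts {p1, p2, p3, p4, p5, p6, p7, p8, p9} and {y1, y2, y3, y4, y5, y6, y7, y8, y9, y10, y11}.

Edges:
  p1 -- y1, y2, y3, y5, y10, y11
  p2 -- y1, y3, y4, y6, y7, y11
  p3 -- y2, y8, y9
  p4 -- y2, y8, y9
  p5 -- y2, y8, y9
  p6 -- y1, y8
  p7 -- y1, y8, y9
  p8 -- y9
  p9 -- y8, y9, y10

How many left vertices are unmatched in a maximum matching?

2

A valid assignment of size 7: p1→y3, p2→y7, p3→y9, p4→y2, p5→y8, p6→y1, p9→y10.
The set {p3, p4, p5, p6, p7, p8} has only 4 neighbours ({y1, y2, y8, y9}), so by Hall's theorem at most 7 of the 9 left vertices can be matched.
That matches 7 of the 9, leaving 2 unmatched; no matching can do better.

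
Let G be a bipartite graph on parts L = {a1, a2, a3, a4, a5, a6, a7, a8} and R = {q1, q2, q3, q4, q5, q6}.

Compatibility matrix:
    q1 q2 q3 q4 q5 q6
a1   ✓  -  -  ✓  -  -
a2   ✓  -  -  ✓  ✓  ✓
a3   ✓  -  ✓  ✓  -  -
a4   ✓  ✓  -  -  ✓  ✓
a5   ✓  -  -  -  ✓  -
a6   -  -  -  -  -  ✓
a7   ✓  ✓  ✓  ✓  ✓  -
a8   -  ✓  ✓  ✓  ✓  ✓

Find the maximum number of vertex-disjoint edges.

6

A valid assignment of size 6: a1→q1, a2→q4, a3→q3, a4→q2, a5→q5, a6→q6.
The set {a1, a2, a3, a4, a5, a6, a7, a8} has only 6 neighbours ({q1, q2, q3, q4, q5, q6}), so by Hall's theorem at most 6 of the 8 left vertices can be matched.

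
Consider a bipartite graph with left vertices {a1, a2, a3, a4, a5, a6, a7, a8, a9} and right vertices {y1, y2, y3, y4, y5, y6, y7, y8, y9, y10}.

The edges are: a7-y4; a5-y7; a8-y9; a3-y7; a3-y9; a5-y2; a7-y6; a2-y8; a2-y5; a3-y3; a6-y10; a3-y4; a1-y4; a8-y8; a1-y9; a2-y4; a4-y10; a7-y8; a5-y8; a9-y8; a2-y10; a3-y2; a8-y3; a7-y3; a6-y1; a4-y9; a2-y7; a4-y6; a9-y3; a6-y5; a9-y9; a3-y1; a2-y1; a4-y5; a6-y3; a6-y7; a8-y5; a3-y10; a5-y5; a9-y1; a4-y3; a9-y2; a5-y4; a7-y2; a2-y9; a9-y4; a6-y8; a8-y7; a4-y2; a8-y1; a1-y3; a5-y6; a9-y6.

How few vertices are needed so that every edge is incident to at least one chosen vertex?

{a1, a2, a3, a4, a5, a6, a7, a8, a9} is a vertex cover of size 9: every edge has an endpoint in this set.
No smaller cover exists because a1–y9, a2–y1, a3–y4, a4–y2, a5–y7, a6–y10, a7–y8, a8–y3, a9–y6 is a matching of size 9, and a cover must include an endpoint of each of these disjoint edges (König's theorem).

9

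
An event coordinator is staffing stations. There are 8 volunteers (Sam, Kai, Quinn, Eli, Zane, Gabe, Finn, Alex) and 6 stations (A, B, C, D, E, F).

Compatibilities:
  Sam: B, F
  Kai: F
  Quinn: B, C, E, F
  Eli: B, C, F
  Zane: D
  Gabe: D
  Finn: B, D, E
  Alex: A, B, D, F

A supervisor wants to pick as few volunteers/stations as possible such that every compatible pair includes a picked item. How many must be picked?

A maximum matching has 6 edges (e.g. Sam–B, Kai–F, Quinn–E, Eli–C, Zane–D, Alex–A).
By König's theorem the minimum vertex cover has the same size. One such cover is {Alex, B, C, D, E, F}.

6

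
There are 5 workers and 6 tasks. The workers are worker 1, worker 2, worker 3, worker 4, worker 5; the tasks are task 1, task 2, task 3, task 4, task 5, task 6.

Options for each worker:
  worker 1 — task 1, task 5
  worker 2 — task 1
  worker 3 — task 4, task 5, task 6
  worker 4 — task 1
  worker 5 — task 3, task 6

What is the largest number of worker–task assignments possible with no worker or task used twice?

A valid assignment of size 4: worker 1-task 5, worker 2-task 1, worker 3-task 4, worker 5-task 6.
The set {worker 2, worker 4} has only 1 neighbour ({task 1}), so by Hall's theorem at most 4 of the 5 workers can be matched.

4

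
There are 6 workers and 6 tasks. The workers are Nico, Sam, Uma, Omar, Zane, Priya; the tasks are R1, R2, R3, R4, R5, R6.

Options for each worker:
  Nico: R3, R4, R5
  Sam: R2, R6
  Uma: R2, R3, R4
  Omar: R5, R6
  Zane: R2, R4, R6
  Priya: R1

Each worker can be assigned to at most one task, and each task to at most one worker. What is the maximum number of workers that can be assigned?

6

One maximum matching: Nico-R5, Sam-R2, Uma-R3, Omar-R6, Zane-R4, Priya-R1.
All 6 workers are matched, so no larger matching exists.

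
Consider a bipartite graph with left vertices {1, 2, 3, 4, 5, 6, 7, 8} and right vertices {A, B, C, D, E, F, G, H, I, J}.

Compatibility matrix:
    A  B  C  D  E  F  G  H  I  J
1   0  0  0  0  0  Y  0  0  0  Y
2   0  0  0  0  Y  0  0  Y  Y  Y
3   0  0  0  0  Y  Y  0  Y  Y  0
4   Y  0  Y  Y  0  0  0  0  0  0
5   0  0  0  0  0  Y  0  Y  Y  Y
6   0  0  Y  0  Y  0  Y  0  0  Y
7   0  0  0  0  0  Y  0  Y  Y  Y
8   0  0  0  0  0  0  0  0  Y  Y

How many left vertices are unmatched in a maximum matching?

One maximum matching: 1-F, 2-I, 3-E, 4-D, 5-J, 6-C, 7-H.
The set {1, 2, 3, 5, 7, 8} has only 5 neighbours ({E, F, H, I, J}), so by Hall's theorem at most 7 of the 8 left vertices can be matched.
That matches 7 of the 8, leaving 1 unmatched; no matching can do better.

1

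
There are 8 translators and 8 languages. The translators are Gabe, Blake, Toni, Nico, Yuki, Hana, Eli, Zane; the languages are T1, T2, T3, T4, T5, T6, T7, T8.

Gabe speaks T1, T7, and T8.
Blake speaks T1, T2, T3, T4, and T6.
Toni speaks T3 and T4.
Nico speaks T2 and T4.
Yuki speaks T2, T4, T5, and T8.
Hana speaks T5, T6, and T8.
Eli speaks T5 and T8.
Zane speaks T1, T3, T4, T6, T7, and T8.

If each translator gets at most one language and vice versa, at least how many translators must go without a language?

A valid assignment of size 8: Gabe–T8, Blake–T1, Toni–T3, Nico–T4, Yuki–T2, Hana–T6, Eli–T5, Zane–T7.
This saturates every translator, so 8 is the maximum.
That matches 8 of the 8, leaving 0 unmatched; no matching can do better.

0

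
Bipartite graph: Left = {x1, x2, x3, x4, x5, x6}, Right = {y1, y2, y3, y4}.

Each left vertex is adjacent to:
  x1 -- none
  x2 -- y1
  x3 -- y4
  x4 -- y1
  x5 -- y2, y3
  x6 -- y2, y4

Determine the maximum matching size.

For example, pair x2-y1, x3-y4, x5-y3, x6-y2.
The set {x1, x2, x4} has only 1 neighbour ({y1}), so by Hall's theorem at most 4 of the 6 left vertices can be matched.

4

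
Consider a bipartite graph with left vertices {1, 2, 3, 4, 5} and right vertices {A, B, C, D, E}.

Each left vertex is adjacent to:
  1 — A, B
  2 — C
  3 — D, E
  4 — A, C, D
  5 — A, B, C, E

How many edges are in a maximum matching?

5

A valid assignment of size 5: 1-A, 2-C, 3-E, 4-D, 5-B.
This saturates every left vertex, so 5 is the maximum.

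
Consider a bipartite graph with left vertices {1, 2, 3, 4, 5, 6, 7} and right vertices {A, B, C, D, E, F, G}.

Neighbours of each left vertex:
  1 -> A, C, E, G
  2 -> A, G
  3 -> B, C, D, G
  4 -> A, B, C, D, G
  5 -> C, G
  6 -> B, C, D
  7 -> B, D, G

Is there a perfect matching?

The set {2, 3, 4, 5, 6, 7} has only 5 neighbours ({A, B, C, D, G}), so by Hall's theorem at most 6 of the 7 left vertices can be matched.
Hence no matching covers every left vertex.

No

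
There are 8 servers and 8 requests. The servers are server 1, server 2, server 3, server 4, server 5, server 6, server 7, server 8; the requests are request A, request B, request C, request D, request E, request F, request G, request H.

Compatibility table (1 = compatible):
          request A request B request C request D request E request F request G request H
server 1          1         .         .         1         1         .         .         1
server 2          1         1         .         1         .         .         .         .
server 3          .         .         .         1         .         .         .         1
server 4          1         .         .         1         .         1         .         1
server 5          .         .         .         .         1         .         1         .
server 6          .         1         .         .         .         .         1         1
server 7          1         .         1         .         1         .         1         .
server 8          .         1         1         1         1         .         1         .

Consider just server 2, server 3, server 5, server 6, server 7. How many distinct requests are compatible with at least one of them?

The union of neighbours of {server 2, server 3, server 5, server 6, server 7} is {request A, request B, request C, request D, request E, request G, request H}, which has 7 elements.
Since |N(S)| = 7 ≥ |S| = 5, Hall's condition holds for this subset.

7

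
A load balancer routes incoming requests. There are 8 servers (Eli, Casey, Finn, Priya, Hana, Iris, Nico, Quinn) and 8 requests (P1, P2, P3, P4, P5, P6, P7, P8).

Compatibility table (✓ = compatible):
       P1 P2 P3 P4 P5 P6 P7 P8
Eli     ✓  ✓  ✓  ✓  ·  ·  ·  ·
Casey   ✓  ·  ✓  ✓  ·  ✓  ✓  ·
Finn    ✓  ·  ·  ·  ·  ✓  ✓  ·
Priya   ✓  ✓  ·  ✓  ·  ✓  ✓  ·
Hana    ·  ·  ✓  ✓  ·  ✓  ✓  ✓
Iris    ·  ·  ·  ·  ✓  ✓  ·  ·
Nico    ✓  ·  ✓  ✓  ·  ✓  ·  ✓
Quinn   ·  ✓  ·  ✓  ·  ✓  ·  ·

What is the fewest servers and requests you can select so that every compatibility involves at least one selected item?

8

The 8 edges Eli–P4, Casey–P7, Finn–P1, Priya–P2, Hana–P8, Iris–P5, Nico–P3, Quinn–P6 form a matching, so any vertex cover needs at least 8 vertices (one per matched edge).
Conversely {Eli, Casey, Finn, Priya, Hana, Iris, Nico, Quinn} meets every edge and has exactly 8 vertices, so 8 is optimal.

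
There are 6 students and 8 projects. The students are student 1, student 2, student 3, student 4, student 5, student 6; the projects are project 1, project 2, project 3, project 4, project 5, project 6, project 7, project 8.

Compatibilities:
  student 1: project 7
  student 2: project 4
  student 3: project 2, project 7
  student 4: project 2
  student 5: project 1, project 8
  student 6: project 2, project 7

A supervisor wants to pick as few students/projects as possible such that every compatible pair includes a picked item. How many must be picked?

A maximum matching has 4 edges (e.g. student 1–project 7, student 2–project 4, student 3–project 2, student 5–project 8).
By König's theorem the minimum vertex cover has the same size. One such cover is {student 2, student 5, project 2, project 7}.

4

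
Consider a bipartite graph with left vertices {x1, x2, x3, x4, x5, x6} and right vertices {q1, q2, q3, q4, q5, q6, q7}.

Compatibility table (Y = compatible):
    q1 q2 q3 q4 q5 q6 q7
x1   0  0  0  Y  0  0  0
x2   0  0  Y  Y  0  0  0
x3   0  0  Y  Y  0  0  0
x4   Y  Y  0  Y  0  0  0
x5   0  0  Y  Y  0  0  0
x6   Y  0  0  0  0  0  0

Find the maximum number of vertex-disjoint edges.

4

For example, pair x1-q4, x2-q3, x4-q2, x6-q1.
The set {x1, x2, x3, x5} has only 2 neighbours ({q3, q4}), so by Hall's theorem at most 4 of the 6 left vertices can be matched.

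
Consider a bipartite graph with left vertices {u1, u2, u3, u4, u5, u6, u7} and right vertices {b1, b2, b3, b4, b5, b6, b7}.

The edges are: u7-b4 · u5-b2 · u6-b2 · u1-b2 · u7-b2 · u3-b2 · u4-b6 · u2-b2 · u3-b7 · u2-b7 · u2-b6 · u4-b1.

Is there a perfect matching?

The set {u1, u5, u6} has only 1 neighbour ({b2}), so by Hall's theorem at most 5 of the 7 left vertices can be matched.
Hence no matching covers every left vertex.

No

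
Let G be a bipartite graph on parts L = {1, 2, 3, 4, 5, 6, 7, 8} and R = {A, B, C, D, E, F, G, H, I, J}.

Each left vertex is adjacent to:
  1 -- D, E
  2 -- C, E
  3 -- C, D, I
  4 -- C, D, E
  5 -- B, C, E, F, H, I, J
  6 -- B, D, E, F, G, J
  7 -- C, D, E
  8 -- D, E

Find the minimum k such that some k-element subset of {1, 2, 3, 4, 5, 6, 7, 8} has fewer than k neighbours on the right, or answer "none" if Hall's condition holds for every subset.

4

Take S = {1, 2, 4, 7}. Its neighbourhood is {C, D, E}, so |N(S)| = 3 < |S| = 4.
Every subset of size less than 4 has at least as many neighbours as members, so 4 is the minimum.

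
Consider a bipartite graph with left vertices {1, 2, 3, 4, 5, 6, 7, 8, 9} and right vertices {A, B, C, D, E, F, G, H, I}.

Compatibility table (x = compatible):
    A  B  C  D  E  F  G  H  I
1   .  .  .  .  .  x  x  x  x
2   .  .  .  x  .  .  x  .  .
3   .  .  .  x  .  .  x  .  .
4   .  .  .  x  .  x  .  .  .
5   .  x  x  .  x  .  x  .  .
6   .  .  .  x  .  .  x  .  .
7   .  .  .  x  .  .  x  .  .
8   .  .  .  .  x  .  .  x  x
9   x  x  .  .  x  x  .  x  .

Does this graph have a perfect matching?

No

The set {2, 3, 6, 7} has only 2 neighbours ({D, G}), so by Hall's theorem at most 7 of the 9 left vertices can be matched.
Hence no matching covers every left vertex.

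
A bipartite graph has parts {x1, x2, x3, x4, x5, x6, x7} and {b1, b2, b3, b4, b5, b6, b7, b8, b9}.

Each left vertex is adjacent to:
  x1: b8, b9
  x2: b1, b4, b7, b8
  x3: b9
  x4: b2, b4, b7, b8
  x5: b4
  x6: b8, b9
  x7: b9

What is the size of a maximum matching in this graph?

One maximum matching: x1-b8, x2-b7, x3-b9, x4-b2, x5-b4.
The set {x1, x3, x6, x7} has only 2 neighbours ({b8, b9}), so by Hall's theorem at most 5 of the 7 left vertices can be matched.

5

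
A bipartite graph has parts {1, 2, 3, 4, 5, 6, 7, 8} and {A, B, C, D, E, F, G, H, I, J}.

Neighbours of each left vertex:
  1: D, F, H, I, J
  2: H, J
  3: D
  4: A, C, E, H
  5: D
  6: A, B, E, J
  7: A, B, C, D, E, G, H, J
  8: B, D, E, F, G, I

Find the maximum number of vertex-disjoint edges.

One maximum matching: 1→F, 2→H, 3→D, 4→E, 6→B, 7→J, 8→G.
The set {3, 5} has only 1 neighbour ({D}), so by Hall's theorem at most 7 of the 8 left vertices can be matched.

7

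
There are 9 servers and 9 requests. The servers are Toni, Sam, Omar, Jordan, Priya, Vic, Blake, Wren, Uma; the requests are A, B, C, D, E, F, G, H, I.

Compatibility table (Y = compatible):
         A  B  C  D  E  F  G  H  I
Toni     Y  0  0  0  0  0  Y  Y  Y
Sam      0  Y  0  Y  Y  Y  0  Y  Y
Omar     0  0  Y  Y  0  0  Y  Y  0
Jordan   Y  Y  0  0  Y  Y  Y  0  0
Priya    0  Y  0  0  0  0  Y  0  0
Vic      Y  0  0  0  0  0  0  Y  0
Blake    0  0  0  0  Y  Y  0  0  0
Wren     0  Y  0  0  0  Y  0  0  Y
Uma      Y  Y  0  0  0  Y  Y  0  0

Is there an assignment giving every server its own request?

Yes

One maximum matching: Toni→I, Sam→D, Omar→C, Jordan→A, Priya→G, Vic→H, Blake→E, Wren→F, Uma→B.
All 9 servers are covered.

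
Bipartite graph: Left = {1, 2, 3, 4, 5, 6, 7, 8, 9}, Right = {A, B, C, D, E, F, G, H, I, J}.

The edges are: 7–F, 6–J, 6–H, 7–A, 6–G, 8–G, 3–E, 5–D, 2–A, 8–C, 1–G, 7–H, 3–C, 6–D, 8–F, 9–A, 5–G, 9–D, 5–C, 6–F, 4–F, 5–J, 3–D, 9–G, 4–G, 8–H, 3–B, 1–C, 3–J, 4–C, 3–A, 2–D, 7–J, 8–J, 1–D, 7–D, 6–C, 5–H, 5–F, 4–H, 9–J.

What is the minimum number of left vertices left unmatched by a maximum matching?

1

One maximum matching: 1–C, 2–D, 3–E, 4–F, 5–H, 6–G, 7–A, 8–J.
The set {1, 2, 4, 5, 6, 7, 8, 9} has only 7 neighbours ({A, C, D, F, G, H, J}), so by Hall's theorem at most 8 of the 9 left vertices can be matched.
That matches 8 of the 9, leaving 1 unmatched; no matching can do better.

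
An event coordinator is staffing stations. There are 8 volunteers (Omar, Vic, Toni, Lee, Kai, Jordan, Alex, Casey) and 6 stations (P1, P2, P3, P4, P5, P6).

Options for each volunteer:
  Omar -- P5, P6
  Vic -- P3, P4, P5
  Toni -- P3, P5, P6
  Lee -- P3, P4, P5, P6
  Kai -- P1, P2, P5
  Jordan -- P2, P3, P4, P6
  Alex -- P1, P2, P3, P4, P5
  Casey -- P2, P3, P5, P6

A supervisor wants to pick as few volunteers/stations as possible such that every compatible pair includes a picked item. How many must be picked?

6

A maximum matching has 6 edges (e.g. Omar–P6, Vic–P4, Toni–P3, Lee–P5, Kai–P1, Jordan–P2).
By König's theorem the minimum vertex cover has the same size. One such cover is {P1, P2, P3, P4, P5, P6}.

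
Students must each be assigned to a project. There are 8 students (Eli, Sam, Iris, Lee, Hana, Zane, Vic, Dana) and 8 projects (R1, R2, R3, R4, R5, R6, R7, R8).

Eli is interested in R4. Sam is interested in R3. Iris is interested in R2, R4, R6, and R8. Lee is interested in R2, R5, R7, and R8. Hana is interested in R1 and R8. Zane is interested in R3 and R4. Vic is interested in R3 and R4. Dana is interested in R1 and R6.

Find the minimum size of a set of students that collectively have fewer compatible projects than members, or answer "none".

3

Take S = {Eli, Sam, Zane}. Its neighbourhood is {R3, R4}, so |N(S)| = 2 < |S| = 3.
Every subset of size less than 3 has at least as many neighbours as members, so 3 is the minimum.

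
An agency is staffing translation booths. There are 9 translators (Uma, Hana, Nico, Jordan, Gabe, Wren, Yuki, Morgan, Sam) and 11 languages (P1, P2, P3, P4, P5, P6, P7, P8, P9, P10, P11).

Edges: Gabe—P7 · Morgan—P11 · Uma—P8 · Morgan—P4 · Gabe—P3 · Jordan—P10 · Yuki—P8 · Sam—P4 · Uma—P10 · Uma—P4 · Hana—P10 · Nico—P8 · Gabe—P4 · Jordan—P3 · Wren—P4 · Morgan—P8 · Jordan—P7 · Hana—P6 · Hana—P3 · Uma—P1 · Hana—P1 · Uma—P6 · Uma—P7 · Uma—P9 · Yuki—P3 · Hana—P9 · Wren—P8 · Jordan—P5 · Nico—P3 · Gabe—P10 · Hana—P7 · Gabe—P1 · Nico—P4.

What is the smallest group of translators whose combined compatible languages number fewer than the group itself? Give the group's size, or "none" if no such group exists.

4

Take S = {Nico, Wren, Yuki, Sam}. Its neighbourhood is {P3, P4, P8}, so |N(S)| = 3 < |S| = 4.
Every subset of size less than 4 has at least as many neighbours as members, so 4 is the minimum.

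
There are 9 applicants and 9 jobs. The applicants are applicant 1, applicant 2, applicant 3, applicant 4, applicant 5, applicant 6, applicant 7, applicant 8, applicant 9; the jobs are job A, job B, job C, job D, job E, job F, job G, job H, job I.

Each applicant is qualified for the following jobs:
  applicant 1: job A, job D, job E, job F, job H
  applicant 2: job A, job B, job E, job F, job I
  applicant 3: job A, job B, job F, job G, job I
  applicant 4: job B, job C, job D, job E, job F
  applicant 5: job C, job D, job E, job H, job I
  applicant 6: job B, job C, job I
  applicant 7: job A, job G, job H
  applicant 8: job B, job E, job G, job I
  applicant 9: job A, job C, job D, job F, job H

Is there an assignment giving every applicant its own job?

One maximum matching: applicant 1–job H, applicant 2–job I, applicant 3–job B, applicant 4–job E, applicant 5–job D, applicant 6–job C, applicant 7–job A, applicant 8–job G, applicant 9–job F.
All 9 applicants are covered.

Yes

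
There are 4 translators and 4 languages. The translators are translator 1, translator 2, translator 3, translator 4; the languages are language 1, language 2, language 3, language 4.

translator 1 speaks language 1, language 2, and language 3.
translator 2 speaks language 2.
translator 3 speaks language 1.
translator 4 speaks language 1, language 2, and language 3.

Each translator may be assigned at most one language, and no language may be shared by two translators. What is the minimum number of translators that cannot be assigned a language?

1

For example, pair translator 1→language 3, translator 2→language 2, translator 3→language 1.
The set {translator 1, translator 2, translator 3, translator 4} has only 3 neighbours ({language 1, language 2, language 3}), so by Hall's theorem at most 3 of the 4 translators can be matched.
That matches 3 of the 4, leaving 1 unmatched; no matching can do better.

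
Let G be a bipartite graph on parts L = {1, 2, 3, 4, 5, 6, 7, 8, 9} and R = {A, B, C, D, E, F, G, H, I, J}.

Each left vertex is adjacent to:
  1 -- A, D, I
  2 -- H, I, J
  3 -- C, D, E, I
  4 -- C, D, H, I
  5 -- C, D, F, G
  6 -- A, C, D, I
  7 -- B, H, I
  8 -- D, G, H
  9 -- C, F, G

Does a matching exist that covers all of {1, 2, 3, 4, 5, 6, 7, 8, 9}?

For example, pair 1-A, 2-J, 3-E, 4-D, 5-C, 6-I, 7-B, 8-G, 9-F.
All 9 left vertices are covered.

Yes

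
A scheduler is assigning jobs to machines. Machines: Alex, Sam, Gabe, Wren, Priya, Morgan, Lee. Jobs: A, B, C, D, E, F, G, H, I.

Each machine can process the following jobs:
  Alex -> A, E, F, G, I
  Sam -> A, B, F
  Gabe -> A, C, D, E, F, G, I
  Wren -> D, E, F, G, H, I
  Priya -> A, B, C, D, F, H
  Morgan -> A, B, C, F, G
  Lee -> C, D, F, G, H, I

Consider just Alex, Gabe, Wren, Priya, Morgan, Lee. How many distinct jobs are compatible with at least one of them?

The union of neighbours of {Alex, Gabe, Wren, Priya, Morgan, Lee} is {A, B, C, D, E, F, G, H, I}, which has 9 elements.
Since |N(S)| = 9 ≥ |S| = 6, Hall's condition holds for this subset.

9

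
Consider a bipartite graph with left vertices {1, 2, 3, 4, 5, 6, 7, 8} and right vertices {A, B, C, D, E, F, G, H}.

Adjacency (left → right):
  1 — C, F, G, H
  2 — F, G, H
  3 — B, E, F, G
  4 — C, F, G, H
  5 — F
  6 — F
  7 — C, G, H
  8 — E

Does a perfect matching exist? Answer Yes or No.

No

The set {1, 2, 4, 5, 6, 7} has only 4 neighbours ({C, F, G, H}), so by Hall's theorem at most 6 of the 8 left vertices can be matched.
Hence no matching covers every left vertex.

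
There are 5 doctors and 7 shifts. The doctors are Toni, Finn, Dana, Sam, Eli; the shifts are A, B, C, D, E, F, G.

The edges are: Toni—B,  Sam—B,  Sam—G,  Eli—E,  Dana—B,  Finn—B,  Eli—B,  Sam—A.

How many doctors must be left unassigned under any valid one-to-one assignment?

A valid assignment of size 3: Toni→B, Sam→G, Eli→E.
The set {Toni, Finn, Dana} has only 1 neighbour ({B}), so by Hall's theorem at most 3 of the 5 doctors can be matched.
That matches 3 of the 5, leaving 2 unmatched; no matching can do better.

2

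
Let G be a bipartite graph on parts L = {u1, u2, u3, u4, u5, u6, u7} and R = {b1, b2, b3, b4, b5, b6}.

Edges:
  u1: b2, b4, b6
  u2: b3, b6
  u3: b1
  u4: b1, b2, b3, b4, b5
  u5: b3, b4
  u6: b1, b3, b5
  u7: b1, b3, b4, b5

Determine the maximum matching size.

For example, pair u1→b2, u2→b6, u3→b1, u4→b5, u5→b4, u6→b3.
The set {u1, u2, u3, u4, u5, u6, u7} has only 6 neighbours ({b1, b2, b3, b4, b5, b6}), so by Hall's theorem at most 6 of the 7 left vertices can be matched.

6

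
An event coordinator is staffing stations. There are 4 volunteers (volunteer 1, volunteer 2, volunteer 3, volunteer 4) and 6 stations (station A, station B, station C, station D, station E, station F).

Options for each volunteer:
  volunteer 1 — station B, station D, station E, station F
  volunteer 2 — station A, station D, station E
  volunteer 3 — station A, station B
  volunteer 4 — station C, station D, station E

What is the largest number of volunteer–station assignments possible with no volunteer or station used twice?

4

For example, pair volunteer 1–station F, volunteer 2–station A, volunteer 3–station B, volunteer 4–station D.
All 4 volunteers are matched, so no larger matching exists.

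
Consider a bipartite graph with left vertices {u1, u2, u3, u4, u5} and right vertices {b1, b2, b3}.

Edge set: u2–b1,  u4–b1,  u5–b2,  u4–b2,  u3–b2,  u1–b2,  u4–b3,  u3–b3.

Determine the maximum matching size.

3

For example, pair u1–b2, u2–b1, u3–b3.
The set {u1, u2, u3, u4, u5} has only 3 neighbours ({b1, b2, b3}), so by Hall's theorem at most 3 of the 5 left vertices can be matched.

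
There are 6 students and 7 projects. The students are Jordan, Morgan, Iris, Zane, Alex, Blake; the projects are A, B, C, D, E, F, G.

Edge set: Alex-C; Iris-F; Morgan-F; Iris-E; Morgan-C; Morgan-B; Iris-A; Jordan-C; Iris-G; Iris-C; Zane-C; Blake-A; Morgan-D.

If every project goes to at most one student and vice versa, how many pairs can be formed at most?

One maximum matching: Jordan–C, Morgan–B, Iris–G, Blake–A.
The set {Jordan, Zane, Alex} has only 1 neighbour ({C}), so by Hall's theorem at most 4 of the 6 students can be matched.

4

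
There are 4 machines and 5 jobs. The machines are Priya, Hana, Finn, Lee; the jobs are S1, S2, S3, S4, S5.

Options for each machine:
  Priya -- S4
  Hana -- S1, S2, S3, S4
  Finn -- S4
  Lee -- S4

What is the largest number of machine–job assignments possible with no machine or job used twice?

2

A valid assignment of size 2: Priya→S4, Hana→S2.
The set {Priya, Finn, Lee} has only 1 neighbour ({S4}), so by Hall's theorem at most 2 of the 4 machines can be matched.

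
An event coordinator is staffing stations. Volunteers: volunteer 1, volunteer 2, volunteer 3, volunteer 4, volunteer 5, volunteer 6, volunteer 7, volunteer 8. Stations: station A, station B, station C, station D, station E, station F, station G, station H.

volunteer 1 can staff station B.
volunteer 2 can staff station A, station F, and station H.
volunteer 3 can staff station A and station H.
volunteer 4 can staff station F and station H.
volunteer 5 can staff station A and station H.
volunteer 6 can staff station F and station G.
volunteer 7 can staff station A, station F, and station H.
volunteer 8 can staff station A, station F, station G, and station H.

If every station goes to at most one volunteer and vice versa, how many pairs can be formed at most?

5

A valid assignment of size 5: volunteer 1–station B, volunteer 2–station H, volunteer 3–station A, volunteer 4–station F, volunteer 6–station G.
The set {volunteer 2, volunteer 3, volunteer 4, volunteer 5, volunteer 6, volunteer 7, volunteer 8} has only 4 neighbours ({station A, station F, station G, station H}), so by Hall's theorem at most 5 of the 8 volunteers can be matched.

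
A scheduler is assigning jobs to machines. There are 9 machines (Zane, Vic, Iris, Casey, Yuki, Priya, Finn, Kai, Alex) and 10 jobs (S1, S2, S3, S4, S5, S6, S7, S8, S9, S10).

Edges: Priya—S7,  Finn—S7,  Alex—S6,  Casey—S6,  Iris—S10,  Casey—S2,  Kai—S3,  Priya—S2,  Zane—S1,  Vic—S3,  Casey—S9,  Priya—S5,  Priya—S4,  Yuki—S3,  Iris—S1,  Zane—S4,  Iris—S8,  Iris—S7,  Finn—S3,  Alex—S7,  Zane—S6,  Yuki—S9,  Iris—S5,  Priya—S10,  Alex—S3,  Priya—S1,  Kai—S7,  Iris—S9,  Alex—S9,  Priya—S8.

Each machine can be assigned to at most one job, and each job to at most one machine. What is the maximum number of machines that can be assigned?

8

For example, pair Zane-S1, Vic-S3, Iris-S8, Casey-S2, Yuki-S9, Priya-S4, Finn-S7, Alex-S6.
The set {Vic, Finn, Kai} has only 2 neighbours ({S3, S7}), so by Hall's theorem at most 8 of the 9 machines can be matched.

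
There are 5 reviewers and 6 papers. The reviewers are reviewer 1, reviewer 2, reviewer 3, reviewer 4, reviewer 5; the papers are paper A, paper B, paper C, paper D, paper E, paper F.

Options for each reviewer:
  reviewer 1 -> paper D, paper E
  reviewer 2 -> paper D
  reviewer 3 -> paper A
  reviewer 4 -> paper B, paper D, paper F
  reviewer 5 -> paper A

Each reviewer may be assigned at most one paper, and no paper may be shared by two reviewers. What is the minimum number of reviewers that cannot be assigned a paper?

One maximum matching: reviewer 1-paper E, reviewer 2-paper D, reviewer 3-paper A, reviewer 4-paper B.
The set {reviewer 3, reviewer 5} has only 1 neighbour ({paper A}), so by Hall's theorem at most 4 of the 5 reviewers can be matched.
That matches 4 of the 5, leaving 1 unmatched; no matching can do better.

1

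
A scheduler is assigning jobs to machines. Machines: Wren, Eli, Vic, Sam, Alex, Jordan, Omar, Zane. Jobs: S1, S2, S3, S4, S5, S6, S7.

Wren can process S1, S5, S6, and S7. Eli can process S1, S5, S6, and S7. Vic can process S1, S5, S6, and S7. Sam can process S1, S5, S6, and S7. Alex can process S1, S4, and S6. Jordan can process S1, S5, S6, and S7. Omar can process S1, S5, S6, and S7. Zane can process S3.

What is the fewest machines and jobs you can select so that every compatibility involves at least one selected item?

6

The 6 edges Wren–S5, Eli–S1, Vic–S6, Sam–S7, Alex–S4, Zane–S3 form a matching, so any vertex cover needs at least 6 vertices (one per matched edge).
Conversely {Alex, Zane, S1, S5, S6, S7} meets every edge and has exactly 6 vertices, so 6 is optimal.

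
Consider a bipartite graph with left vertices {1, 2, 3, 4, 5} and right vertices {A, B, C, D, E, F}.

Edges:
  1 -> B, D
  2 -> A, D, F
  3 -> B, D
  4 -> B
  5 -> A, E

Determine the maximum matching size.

A valid assignment of size 4: 1→D, 2→F, 3→B, 5→E.
The set {1, 3, 4} has only 2 neighbours ({B, D}), so by Hall's theorem at most 4 of the 5 left vertices can be matched.

4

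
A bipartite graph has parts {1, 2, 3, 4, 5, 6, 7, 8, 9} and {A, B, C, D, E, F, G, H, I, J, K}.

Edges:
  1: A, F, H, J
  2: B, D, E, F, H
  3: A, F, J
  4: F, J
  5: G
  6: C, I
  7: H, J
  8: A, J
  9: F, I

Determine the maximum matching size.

One maximum matching: 1–H, 2–E, 3–A, 4–F, 5–G, 6–C, 7–J, 9–I.
The set {1, 3, 4, 7, 8} has only 4 neighbours ({A, F, H, J}), so by Hall's theorem at most 8 of the 9 left vertices can be matched.

8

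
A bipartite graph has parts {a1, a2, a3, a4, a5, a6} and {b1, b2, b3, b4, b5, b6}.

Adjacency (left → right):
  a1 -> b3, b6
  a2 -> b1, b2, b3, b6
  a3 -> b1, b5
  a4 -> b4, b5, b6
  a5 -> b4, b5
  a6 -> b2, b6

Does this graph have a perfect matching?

Yes

One maximum matching: a1→b3, a2→b2, a3→b1, a4→b5, a5→b4, a6→b6.
All 6 left vertices are covered.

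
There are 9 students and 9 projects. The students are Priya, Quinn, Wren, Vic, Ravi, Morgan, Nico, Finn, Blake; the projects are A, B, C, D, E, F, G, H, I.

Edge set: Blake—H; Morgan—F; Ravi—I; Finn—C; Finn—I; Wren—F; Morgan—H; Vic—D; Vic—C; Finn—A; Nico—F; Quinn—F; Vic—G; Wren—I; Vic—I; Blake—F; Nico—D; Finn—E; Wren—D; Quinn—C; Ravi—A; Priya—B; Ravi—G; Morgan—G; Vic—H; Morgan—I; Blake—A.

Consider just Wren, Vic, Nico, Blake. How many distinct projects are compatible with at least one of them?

7

The union of neighbours of {Wren, Vic, Nico, Blake} is {A, C, D, F, G, H, I}, which has 7 elements.
Since |N(S)| = 7 ≥ |S| = 4, Hall's condition holds for this subset.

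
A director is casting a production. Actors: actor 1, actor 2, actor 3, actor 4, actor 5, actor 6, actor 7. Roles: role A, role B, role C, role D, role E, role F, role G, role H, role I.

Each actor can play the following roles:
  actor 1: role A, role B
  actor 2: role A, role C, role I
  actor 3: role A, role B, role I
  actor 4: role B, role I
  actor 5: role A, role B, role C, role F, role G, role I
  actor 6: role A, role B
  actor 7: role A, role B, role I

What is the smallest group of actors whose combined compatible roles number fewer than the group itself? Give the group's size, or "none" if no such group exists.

Take S = {actor 1, actor 3, actor 4, actor 6}. Its neighbourhood is {role A, role B, role I}, so |N(S)| = 3 < |S| = 4.
Every subset of size less than 4 has at least as many neighbours as members, so 4 is the minimum.

4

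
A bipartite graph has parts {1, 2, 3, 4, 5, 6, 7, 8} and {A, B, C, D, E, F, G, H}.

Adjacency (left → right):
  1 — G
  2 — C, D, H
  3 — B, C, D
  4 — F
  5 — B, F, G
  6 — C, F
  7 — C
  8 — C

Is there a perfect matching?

No

The set {4, 6, 7, 8} has only 2 neighbours ({C, F}), so by Hall's theorem at most 6 of the 8 left vertices can be matched.
Hence no matching covers every left vertex.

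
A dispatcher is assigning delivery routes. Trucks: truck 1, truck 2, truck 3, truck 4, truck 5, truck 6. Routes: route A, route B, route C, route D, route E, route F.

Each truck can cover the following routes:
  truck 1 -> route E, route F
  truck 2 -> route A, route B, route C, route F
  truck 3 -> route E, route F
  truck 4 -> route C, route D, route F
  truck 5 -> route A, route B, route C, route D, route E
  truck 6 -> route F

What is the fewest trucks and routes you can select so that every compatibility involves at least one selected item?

5

The 5 edges truck 1–route F, truck 2–route B, truck 3–route E, truck 4–route C, truck 5–route D form a matching, so any vertex cover needs at least 5 vertices (one per matched edge).
Conversely {truck 2, truck 4, truck 5, route E, route F} meets every edge and has exactly 5 vertices, so 5 is optimal.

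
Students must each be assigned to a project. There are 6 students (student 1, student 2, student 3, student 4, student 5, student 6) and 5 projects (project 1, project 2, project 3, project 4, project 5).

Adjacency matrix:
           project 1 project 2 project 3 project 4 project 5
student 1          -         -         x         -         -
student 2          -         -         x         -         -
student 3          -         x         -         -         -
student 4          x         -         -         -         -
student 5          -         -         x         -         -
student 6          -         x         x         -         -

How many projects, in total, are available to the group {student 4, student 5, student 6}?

The union of neighbours of {student 4, student 5, student 6} is {project 1, project 2, project 3}, which has 3 elements.
Since |N(S)| = 3 ≥ |S| = 3, Hall's condition holds for this subset.

3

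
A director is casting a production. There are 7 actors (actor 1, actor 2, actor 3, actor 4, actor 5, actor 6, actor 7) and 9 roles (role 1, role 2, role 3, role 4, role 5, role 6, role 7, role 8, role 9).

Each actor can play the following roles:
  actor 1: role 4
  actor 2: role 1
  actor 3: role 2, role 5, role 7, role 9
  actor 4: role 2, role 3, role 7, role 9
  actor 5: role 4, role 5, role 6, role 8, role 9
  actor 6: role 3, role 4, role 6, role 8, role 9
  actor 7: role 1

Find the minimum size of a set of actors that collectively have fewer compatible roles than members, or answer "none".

2

Take S = {actor 2, actor 7}. Its neighbourhood is {role 1}, so |N(S)| = 1 < |S| = 2.
No single vertex violates Hall's condition since each has at least one neighbour, so 2 is the minimum.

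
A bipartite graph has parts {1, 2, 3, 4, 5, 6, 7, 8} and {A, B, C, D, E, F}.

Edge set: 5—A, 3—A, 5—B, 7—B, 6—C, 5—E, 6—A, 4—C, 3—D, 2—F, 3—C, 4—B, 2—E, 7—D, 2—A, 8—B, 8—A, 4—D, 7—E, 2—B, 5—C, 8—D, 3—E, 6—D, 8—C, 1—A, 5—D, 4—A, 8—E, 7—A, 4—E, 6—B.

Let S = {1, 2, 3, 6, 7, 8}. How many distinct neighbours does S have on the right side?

The union of neighbours of {1, 2, 3, 6, 7, 8} is {A, B, C, D, E, F}, which has 6 elements.
Since |N(S)| = 6 ≥ |S| = 6, Hall's condition holds for this subset.

6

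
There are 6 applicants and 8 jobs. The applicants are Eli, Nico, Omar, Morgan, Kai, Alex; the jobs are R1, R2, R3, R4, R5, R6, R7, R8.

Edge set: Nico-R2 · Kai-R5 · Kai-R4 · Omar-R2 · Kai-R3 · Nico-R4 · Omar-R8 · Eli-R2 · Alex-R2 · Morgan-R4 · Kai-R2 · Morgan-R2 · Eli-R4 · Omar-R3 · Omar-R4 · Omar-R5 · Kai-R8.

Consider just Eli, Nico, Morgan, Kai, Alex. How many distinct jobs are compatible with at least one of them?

5

The union of neighbours of {Eli, Nico, Morgan, Kai, Alex} is {R2, R3, R4, R5, R8}, which has 5 elements.
Since |N(S)| = 5 ≥ |S| = 5, Hall's condition holds for this subset.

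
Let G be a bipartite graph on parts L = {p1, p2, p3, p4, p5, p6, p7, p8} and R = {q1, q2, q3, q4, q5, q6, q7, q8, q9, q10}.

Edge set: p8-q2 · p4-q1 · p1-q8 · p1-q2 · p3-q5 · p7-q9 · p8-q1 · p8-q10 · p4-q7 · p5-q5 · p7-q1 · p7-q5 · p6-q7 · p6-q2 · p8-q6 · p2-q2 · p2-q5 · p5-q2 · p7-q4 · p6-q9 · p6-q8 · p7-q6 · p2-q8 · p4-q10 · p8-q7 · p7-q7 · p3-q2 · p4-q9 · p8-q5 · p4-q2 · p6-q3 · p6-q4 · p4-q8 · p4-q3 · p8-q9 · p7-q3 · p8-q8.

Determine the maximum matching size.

For example, pair p1-q8, p2-q5, p3-q2, p4-q7, p6-q4, p7-q6, p8-q9.
The set {p1, p2, p3, p5} has only 3 neighbours ({q2, q5, q8}), so by Hall's theorem at most 7 of the 8 left vertices can be matched.

7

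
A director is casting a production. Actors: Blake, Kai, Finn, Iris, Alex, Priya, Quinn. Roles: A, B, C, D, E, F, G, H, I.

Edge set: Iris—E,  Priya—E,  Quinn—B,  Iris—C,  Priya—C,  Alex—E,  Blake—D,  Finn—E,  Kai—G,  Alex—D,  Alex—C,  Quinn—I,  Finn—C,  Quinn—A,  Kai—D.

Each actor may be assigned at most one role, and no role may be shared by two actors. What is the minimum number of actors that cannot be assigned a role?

2

One maximum matching: Blake→D, Kai→G, Finn→C, Iris→E, Quinn→I.
The set {Blake, Finn, Iris, Alex, Priya} has only 3 neighbours ({C, D, E}), so by Hall's theorem at most 5 of the 7 actors can be matched.
That matches 5 of the 7, leaving 2 unmatched; no matching can do better.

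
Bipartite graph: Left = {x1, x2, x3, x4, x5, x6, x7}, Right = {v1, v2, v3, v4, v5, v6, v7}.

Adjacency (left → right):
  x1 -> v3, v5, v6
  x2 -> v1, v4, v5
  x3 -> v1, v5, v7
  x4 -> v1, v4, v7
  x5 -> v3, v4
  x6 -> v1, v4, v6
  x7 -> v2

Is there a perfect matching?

Yes

For example, pair x1–v3, x2–v1, x3–v5, x4–v7, x5–v4, x6–v6, x7–v2.
Every left vertex is matched, so this is a perfect matching.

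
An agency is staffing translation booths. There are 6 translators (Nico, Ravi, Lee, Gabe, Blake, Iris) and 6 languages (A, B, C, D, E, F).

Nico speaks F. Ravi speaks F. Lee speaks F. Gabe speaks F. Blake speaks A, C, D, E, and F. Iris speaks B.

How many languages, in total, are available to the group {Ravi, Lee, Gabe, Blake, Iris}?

6

The union of neighbours of {Ravi, Lee, Gabe, Blake, Iris} is {A, B, C, D, E, F}, which has 6 elements.
Since |N(S)| = 6 ≥ |S| = 5, Hall's condition holds for this subset.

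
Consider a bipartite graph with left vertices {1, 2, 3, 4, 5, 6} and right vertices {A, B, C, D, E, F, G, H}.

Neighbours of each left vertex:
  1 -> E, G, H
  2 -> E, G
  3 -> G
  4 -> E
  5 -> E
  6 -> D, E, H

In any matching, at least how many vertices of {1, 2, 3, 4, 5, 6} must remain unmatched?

2

One maximum matching: 1–H, 2–E, 3–G, 6–D.
The set {2, 3, 4, 5} has only 2 neighbours ({E, G}), so by Hall's theorem at most 4 of the 6 left vertices can be matched.
That matches 4 of the 6, leaving 2 unmatched; no matching can do better.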